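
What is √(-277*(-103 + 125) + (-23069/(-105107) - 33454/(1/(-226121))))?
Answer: √83570284588079735543/105107 ≈ 86975.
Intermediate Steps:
√(-277*(-103 + 125) + (-23069/(-105107) - 33454/(1/(-226121)))) = √(-277*22 + (-23069*(-1/105107) - 33454/(-1/226121))) = √(-6094 + (23069/105107 - 33454*(-226121))) = √(-6094 + (23069/105107 + 7564651934)) = √(-6094 + 795097870850007/105107) = √(795097230327949/105107) = √83570284588079735543/105107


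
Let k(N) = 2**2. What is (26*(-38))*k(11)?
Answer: -3952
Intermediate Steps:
k(N) = 4
(26*(-38))*k(11) = (26*(-38))*4 = -988*4 = -3952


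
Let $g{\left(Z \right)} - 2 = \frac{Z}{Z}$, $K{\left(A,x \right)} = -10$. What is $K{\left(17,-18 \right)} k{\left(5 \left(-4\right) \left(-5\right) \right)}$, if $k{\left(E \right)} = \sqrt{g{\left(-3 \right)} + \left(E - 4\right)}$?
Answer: $- 30 \sqrt{11} \approx -99.499$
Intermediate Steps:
$g{\left(Z \right)} = 3$ ($g{\left(Z \right)} = 2 + \frac{Z}{Z} = 2 + 1 = 3$)
$k{\left(E \right)} = \sqrt{-1 + E}$ ($k{\left(E \right)} = \sqrt{3 + \left(E - 4\right)} = \sqrt{3 + \left(-4 + E\right)} = \sqrt{-1 + E}$)
$K{\left(17,-18 \right)} k{\left(5 \left(-4\right) \left(-5\right) \right)} = - 10 \sqrt{-1 + 5 \left(-4\right) \left(-5\right)} = - 10 \sqrt{-1 - -100} = - 10 \sqrt{-1 + 100} = - 10 \sqrt{99} = - 10 \cdot 3 \sqrt{11} = - 30 \sqrt{11}$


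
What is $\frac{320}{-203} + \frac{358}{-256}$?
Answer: $- \frac{77297}{25984} \approx -2.9748$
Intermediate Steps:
$\frac{320}{-203} + \frac{358}{-256} = 320 \left(- \frac{1}{203}\right) + 358 \left(- \frac{1}{256}\right) = - \frac{320}{203} - \frac{179}{128} = - \frac{77297}{25984}$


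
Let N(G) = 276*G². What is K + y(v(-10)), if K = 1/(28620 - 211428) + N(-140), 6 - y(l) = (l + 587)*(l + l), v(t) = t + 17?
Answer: 987399022319/182808 ≈ 5.4013e+6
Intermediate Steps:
v(t) = 17 + t
y(l) = 6 - 2*l*(587 + l) (y(l) = 6 - (l + 587)*(l + l) = 6 - (587 + l)*2*l = 6 - 2*l*(587 + l))
K = 988918156799/182808 (K = 1/(28620 - 211428) + 276*(-140)² = 1/(-182808) + 276*19600 = -1/182808 + 5409600 = 988918156799/182808 ≈ 5.4096e+6)
K + y(v(-10)) = 988918156799/182808 + (6 - 1174*(17 - 10) - 2*(17 - 10)²) = 988918156799/182808 + (6 - 1174*7 - 2*7²) = 988918156799/182808 + (6 - 8218 - 2*49) = 988918156799/182808 + (6 - 8218 - 98) = 988918156799/182808 - 8310 = 987399022319/182808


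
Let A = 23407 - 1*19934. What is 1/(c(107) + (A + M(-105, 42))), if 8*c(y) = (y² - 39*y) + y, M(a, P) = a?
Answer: 8/34327 ≈ 0.00023305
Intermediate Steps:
c(y) = -19*y/4 + y²/8 (c(y) = ((y² - 39*y) + y)/8 = (y² - 38*y)/8 = -19*y/4 + y²/8)
A = 3473 (A = 23407 - 19934 = 3473)
1/(c(107) + (A + M(-105, 42))) = 1/((⅛)*107*(-38 + 107) + (3473 - 105)) = 1/((⅛)*107*69 + 3368) = 1/(7383/8 + 3368) = 1/(34327/8) = 8/34327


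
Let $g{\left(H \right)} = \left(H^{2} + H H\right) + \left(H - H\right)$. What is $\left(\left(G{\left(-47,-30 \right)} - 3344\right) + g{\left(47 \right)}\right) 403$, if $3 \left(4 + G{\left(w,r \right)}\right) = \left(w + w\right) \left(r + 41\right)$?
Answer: $\frac{876928}{3} \approx 2.9231 \cdot 10^{5}$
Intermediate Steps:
$G{\left(w,r \right)} = -4 + \frac{2 w \left(41 + r\right)}{3}$ ($G{\left(w,r \right)} = -4 + \frac{\left(w + w\right) \left(r + 41\right)}{3} = -4 + \frac{2 w \left(41 + r\right)}{3}$)
$g{\left(H \right)} = 2 H^{2}$ ($g{\left(H \right)} = \left(H^{2} + H^{2}\right) + 0 = 2 H^{2} + 0 = 2 H^{2}$)
$\left(\left(G{\left(-47,-30 \right)} - 3344\right) + g{\left(47 \right)}\right) 403 = \left(\left(\left(-4 + \frac{82}{3} \left(-47\right) + \frac{2}{3} \left(-30\right) \left(-47\right)\right) - 3344\right) + 2 \cdot 47^{2}\right) 403 = \left(\left(\left(-4 - \frac{3854}{3} + 940\right) - 3344\right) + 2 \cdot 2209\right) 403 = \left(\left(- \frac{1046}{3} - 3344\right) + 4418\right) 403 = \left(- \frac{11078}{3} + 4418\right) 403 = \frac{2176}{3} \cdot 403 = \frac{876928}{3}$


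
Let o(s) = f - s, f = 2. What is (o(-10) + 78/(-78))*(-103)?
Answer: -1133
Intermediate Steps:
o(s) = 2 - s
(o(-10) + 78/(-78))*(-103) = ((2 - 1*(-10)) + 78/(-78))*(-103) = ((2 + 10) + 78*(-1/78))*(-103) = (12 - 1)*(-103) = 11*(-103) = -1133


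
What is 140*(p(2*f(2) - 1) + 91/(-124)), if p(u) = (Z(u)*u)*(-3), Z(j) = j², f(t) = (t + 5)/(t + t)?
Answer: -413245/62 ≈ -6665.2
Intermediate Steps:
f(t) = (5 + t)/(2*t) (f(t) = (5 + t)/((2*t)) = (5 + t)*(1/(2*t)) = (5 + t)/(2*t))
p(u) = -3*u³ (p(u) = (u²*u)*(-3) = u³*(-3) = -3*u³)
140*(p(2*f(2) - 1) + 91/(-124)) = 140*(-3*(2*((½)*(5 + 2)/2) - 1)³ + 91/(-124)) = 140*(-3*(2*((½)*(½)*7) - 1)³ + 91*(-1/124)) = 140*(-3*(2*(7/4) - 1)³ - 91/124) = 140*(-3*(7/2 - 1)³ - 91/124) = 140*(-3*(5/2)³ - 91/124) = 140*(-3*125/8 - 91/124) = 140*(-375/8 - 91/124) = 140*(-11807/248) = -413245/62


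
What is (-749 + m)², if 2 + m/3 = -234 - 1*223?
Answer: 4519876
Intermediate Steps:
m = -1377 (m = -6 + 3*(-234 - 1*223) = -6 + 3*(-234 - 223) = -6 + 3*(-457) = -6 - 1371 = -1377)
(-749 + m)² = (-749 - 1377)² = (-2126)² = 4519876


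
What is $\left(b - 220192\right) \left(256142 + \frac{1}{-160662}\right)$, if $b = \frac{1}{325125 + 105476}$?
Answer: $- \frac{3901849692474958512173}{69181217862} \approx -5.64 \cdot 10^{10}$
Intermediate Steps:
$b = \frac{1}{430601} \approx 2.3223 \cdot 10^{-6}$
$\left(b - 220192\right) \left(256142 + \frac{1}{-160662}\right) = \left(\frac{1}{430601} - 220192\right) \left(256142 + \frac{1}{-160662}\right) = - \frac{94814895391 \left(256142 - \frac{1}{160662}\right)}{430601} = \left(- \frac{94814895391}{430601}\right) \frac{41152286003}{160662} = - \frac{3901849692474958512173}{69181217862}$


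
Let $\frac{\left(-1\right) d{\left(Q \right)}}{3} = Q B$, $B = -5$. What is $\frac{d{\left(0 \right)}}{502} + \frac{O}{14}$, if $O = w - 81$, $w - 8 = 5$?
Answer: $- \frac{34}{7} \approx -4.8571$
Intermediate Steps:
$w = 13$ ($w = 8 + 5 = 13$)
$O = -68$ ($O = 13 - 81 = -68$)
$d{\left(Q \right)} = 15 Q$ ($d{\left(Q \right)} = - 3 Q \left(-5\right) = - 3 \left(- 5 Q\right) = 15 Q$)
$\frac{d{\left(0 \right)}}{502} + \frac{O}{14} = \frac{15 \cdot 0}{502} - \frac{68}{14} = 0 \cdot \frac{1}{502} - \frac{34}{7} = 0 - \frac{34}{7} = - \frac{34}{7}$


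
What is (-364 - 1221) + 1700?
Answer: 115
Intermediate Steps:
(-364 - 1221) + 1700 = -1585 + 1700 = 115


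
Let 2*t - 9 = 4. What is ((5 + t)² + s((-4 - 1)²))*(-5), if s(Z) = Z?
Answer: -3145/4 ≈ -786.25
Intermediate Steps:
t = 13/2 (t = 9/2 + (½)*4 = 9/2 + 2 = 13/2 ≈ 6.5000)
((5 + t)² + s((-4 - 1)²))*(-5) = ((5 + 13/2)² + (-4 - 1)²)*(-5) = ((23/2)² + (-5)²)*(-5) = (529/4 + 25)*(-5) = (629/4)*(-5) = -3145/4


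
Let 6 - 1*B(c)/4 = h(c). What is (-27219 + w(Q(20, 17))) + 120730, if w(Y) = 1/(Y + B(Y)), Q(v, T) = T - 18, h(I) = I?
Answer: 2524798/27 ≈ 93511.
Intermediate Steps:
B(c) = 24 - 4*c
Q(v, T) = -18 + T
w(Y) = 1/(24 - 3*Y) (w(Y) = 1/(Y + (24 - 4*Y)) = 1/(24 - 3*Y))
(-27219 + w(Q(20, 17))) + 120730 = (-27219 - 1/(-24 + 3*(-18 + 17))) + 120730 = (-27219 - 1/(-24 + 3*(-1))) + 120730 = (-27219 - 1/(-24 - 3)) + 120730 = (-27219 - 1/(-27)) + 120730 = (-27219 - 1*(-1/27)) + 120730 = (-27219 + 1/27) + 120730 = -734912/27 + 120730 = 2524798/27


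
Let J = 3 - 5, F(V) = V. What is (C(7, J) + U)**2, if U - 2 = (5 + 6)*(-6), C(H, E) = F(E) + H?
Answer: 3481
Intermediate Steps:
J = -2
C(H, E) = E + H
U = -64 (U = 2 + (5 + 6)*(-6) = 2 + 11*(-6) = 2 - 66 = -64)
(C(7, J) + U)**2 = ((-2 + 7) - 64)**2 = (5 - 64)**2 = (-59)**2 = 3481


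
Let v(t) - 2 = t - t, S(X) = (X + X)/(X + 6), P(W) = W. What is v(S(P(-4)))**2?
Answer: 4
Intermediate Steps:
S(X) = 2*X/(6 + X) (S(X) = (2*X)/(6 + X) = 2*X/(6 + X))
v(t) = 2 (v(t) = 2 + (t - t) = 2 + 0 = 2)
v(S(P(-4)))**2 = 2**2 = 4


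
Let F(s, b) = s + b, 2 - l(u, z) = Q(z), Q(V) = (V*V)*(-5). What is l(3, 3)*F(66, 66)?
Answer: 6204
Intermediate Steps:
Q(V) = -5*V² (Q(V) = V²*(-5) = -5*V²)
l(u, z) = 2 + 5*z² (l(u, z) = 2 - (-5)*z² = 2 + 5*z²)
F(s, b) = b + s
l(3, 3)*F(66, 66) = (2 + 5*3²)*(66 + 66) = (2 + 5*9)*132 = (2 + 45)*132 = 47*132 = 6204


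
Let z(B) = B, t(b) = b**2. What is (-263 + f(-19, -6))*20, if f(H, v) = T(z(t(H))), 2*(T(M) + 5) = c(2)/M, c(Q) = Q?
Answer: -1934940/361 ≈ -5359.9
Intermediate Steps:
T(M) = -5 + 1/M (T(M) = -5 + (2/M)/2 = -5 + 1/M)
f(H, v) = -5 + H**(-2) (f(H, v) = -5 + 1/(H**2) = -5 + H**(-2))
(-263 + f(-19, -6))*20 = (-263 + (-5 + (-19)**(-2)))*20 = (-263 + (-5 + 1/361))*20 = (-263 - 1804/361)*20 = -96747/361*20 = -1934940/361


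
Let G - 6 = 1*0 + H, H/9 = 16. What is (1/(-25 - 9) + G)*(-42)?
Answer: -107079/17 ≈ -6298.8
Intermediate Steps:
H = 144 (H = 9*16 = 144)
G = 150 (G = 6 + (1*0 + 144) = 6 + (0 + 144) = 6 + 144 = 150)
(1/(-25 - 9) + G)*(-42) = (1/(-25 - 9) + 150)*(-42) = (1/(-34) + 150)*(-42) = (-1/34 + 150)*(-42) = (5099/34)*(-42) = -107079/17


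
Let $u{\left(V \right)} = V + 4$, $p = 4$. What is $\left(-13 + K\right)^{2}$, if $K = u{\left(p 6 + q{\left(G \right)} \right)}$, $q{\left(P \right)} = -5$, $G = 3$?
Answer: $100$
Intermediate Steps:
$u{\left(V \right)} = 4 + V$
$K = 23$ ($K = 4 + \left(4 \cdot 6 - 5\right) = 4 + \left(24 - 5\right) = 4 + 19 = 23$)
$\left(-13 + K\right)^{2} = \left(-13 + 23\right)^{2} = 10^{2} = 100$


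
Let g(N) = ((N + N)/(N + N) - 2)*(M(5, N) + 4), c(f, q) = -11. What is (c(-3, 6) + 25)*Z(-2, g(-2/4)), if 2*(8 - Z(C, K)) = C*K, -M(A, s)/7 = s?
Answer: 7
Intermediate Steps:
M(A, s) = -7*s
g(N) = -4 + 7*N (g(N) = ((N + N)/(N + N) - 2)*(-7*N + 4) = ((2*N)/((2*N)) - 2)*(4 - 7*N) = ((2*N)*(1/(2*N)) - 2)*(4 - 7*N) = (1 - 2)*(4 - 7*N) = -(4 - 7*N) = -4 + 7*N)
Z(C, K) = 8 - C*K/2
(c(-3, 6) + 25)*Z(-2, g(-2/4)) = (-11 + 25)*(8 - ½*(-2)*(-4 + 7*(-2/4))) = 14*(8 - ½*(-2)*(-4 + 7*(-2*¼))) = 14*(8 - ½*(-2)*(-4 + 7*(-½))) = 14*(8 - ½*(-2)*(-4 - 7/2)) = 14*(8 - ½*(-2)*(-15/2)) = 14*(8 - 15/2) = 14*(½) = 7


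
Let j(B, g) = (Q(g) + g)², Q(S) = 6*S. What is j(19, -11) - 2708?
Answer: 3221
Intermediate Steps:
j(B, g) = 49*g² (j(B, g) = (6*g + g)² = (7*g)² = 49*g²)
j(19, -11) - 2708 = 49*(-11)² - 2708 = 49*121 - 2708 = 5929 - 2708 = 3221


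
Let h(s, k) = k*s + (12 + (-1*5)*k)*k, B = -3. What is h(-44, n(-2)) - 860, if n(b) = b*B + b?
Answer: -1068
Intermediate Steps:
n(b) = -2*b (n(b) = b*(-3) + b = -3*b + b = -2*b)
h(s, k) = k*s + k*(12 - 5*k) (h(s, k) = k*s + (12 - 5*k)*k = k*s + k*(12 - 5*k))
h(-44, n(-2)) - 860 = (-2*(-2))*(12 - 44 - (-10)*(-2)) - 860 = 4*(12 - 44 - 5*4) - 860 = 4*(12 - 44 - 20) - 860 = 4*(-52) - 860 = -208 - 860 = -1068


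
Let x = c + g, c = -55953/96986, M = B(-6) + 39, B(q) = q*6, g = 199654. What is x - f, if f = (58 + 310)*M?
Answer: 19256514347/96986 ≈ 1.9855e+5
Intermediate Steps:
B(q) = 6*q
M = 3 (M = 6*(-6) + 39 = -36 + 39 = 3)
f = 1104 (f = (58 + 310)*3 = 368*3 = 1104)
c = -55953/96986 (c = -55953*1/96986 = -55953/96986 ≈ -0.57692)
x = 19363586891/96986 (x = -55953/96986 + 199654 = 19363586891/96986 ≈ 1.9965e+5)
x - f = 19363586891/96986 - 1*1104 = 19363586891/96986 - 1104 = 19256514347/96986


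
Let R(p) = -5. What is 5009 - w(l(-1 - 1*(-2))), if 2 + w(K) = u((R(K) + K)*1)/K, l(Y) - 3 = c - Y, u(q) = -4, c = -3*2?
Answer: 5010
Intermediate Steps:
c = -6
l(Y) = -3 - Y (l(Y) = 3 + (-6 - Y) = -3 - Y)
w(K) = -2 - 4/K
5009 - w(l(-1 - 1*(-2))) = 5009 - (-2 - 4/(-3 - (-1 - 1*(-2)))) = 5009 - (-2 - 4/(-3 - (-1 + 2))) = 5009 - (-2 - 4/(-3 - 1*1)) = 5009 - (-2 - 4/(-3 - 1)) = 5009 - (-2 - 4/(-4)) = 5009 - (-2 - 4*(-¼)) = 5009 - (-2 + 1) = 5009 - 1*(-1) = 5009 + 1 = 5010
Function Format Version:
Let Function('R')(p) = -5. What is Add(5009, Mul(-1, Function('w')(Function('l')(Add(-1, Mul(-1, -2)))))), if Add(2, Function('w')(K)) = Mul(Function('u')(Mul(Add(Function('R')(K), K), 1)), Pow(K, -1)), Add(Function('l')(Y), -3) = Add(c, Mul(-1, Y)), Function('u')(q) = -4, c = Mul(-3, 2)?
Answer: 5010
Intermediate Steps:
c = -6
Function('l')(Y) = Add(-3, Mul(-1, Y)) (Function('l')(Y) = Add(3, Add(-6, Mul(-1, Y))) = Add(-3, Mul(-1, Y)))
Function('w')(K) = Add(-2, Mul(-4, Pow(K, -1)))
Add(5009, Mul(-1, Function('w')(Function('l')(Add(-1, Mul(-1, -2)))))) = Add(5009, Mul(-1, Add(-2, Mul(-4, Pow(Add(-3, Mul(-1, Add(-1, Mul(-1, -2)))), -1))))) = Add(5009, Mul(-1, Add(-2, Mul(-4, Pow(Add(-3, Mul(-1, Add(-1, 2))), -1))))) = Add(5009, Mul(-1, Add(-2, Mul(-4, Pow(Add(-3, Mul(-1, 1)), -1))))) = Add(5009, Mul(-1, Add(-2, Mul(-4, Pow(Add(-3, -1), -1))))) = Add(5009, Mul(-1, Add(-2, Mul(-4, Pow(-4, -1))))) = Add(5009, Mul(-1, Add(-2, Mul(-4, Rational(-1, 4))))) = Add(5009, Mul(-1, Add(-2, 1))) = Add(5009, Mul(-1, -1)) = Add(5009, 1) = 5010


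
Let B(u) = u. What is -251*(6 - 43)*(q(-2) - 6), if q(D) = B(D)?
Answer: -74296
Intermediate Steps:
q(D) = D
-251*(6 - 43)*(q(-2) - 6) = -251*(6 - 43)*(-2 - 6) = -(-9287)*(-8) = -251*296 = -74296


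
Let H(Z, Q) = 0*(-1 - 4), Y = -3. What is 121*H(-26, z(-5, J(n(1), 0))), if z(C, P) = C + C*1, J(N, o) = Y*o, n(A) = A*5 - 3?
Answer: 0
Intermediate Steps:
n(A) = -3 + 5*A (n(A) = 5*A - 3 = -3 + 5*A)
J(N, o) = -3*o
z(C, P) = 2*C (z(C, P) = C + C = 2*C)
H(Z, Q) = 0 (H(Z, Q) = 0*(-5) = 0)
121*H(-26, z(-5, J(n(1), 0))) = 121*0 = 0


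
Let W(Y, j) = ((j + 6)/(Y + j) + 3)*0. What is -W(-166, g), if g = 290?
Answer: 0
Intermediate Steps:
W(Y, j) = 0 (W(Y, j) = ((6 + j)/(Y + j) + 3)*0 = (3 + (6 + j)/(Y + j))*0 = 0)
-W(-166, g) = -1*0 = 0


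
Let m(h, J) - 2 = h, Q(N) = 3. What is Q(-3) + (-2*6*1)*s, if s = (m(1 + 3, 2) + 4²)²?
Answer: -5805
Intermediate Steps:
m(h, J) = 2 + h
s = 484 (s = ((2 + (1 + 3)) + 4²)² = ((2 + 4) + 16)² = (6 + 16)² = 22² = 484)
Q(-3) + (-2*6*1)*s = 3 + (-2*6*1)*484 = 3 - 12*1*484 = 3 - 12*484 = 3 - 5808 = -5805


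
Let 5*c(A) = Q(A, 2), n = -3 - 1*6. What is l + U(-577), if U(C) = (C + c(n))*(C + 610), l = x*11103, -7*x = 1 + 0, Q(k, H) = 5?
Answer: -144159/7 ≈ -20594.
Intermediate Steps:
n = -9 (n = -3 - 6 = -9)
c(A) = 1 (c(A) = (1/5)*5 = 1)
x = -1/7 (x = -(1 + 0)/7 = -1/7*1 = -1/7 ≈ -0.14286)
l = -11103/7 (l = -1/7*11103 = -11103/7 ≈ -1586.1)
U(C) = (1 + C)*(610 + C) (U(C) = (C + 1)*(C + 610) = (1 + C)*(610 + C))
l + U(-577) = -11103/7 + (610 + (-577)**2 + 611*(-577)) = -11103/7 + (610 + 332929 - 352547) = -11103/7 - 19008 = -144159/7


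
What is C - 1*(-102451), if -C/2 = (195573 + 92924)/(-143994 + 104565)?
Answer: 4040117473/39429 ≈ 1.0247e+5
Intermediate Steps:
C = 576994/39429 (C = -2*(195573 + 92924)/(-143994 + 104565) = -576994/(-39429) = -576994*(-1)/39429 = -2*(-288497/39429) = 576994/39429 ≈ 14.634)
C - 1*(-102451) = 576994/39429 - 1*(-102451) = 576994/39429 + 102451 = 4040117473/39429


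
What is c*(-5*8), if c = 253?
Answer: -10120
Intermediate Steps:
c*(-5*8) = 253*(-5*8) = 253*(-40) = -10120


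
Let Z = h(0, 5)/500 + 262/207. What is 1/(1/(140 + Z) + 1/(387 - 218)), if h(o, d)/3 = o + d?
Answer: 494294749/6423121 ≈ 76.956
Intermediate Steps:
h(o, d) = 3*d + 3*o (h(o, d) = 3*(o + d) = 3*(d + o) = 3*d + 3*o)
Z = 26821/20700 (Z = (3*5 + 3*0)/500 + 262/207 = (15 + 0)*(1/500) + 262*(1/207) = 15*(1/500) + 262/207 = 3/100 + 262/207 = 26821/20700 ≈ 1.2957)
1/(1/(140 + Z) + 1/(387 - 218)) = 1/(1/(140 + 26821/20700) + 1/(387 - 218)) = 1/(1/(2924821/20700) + 1/169) = 1/(20700/2924821 + 1/169) = 1/(6423121/494294749) = 494294749/6423121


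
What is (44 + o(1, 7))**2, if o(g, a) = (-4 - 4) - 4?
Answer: 1024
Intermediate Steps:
o(g, a) = -12 (o(g, a) = -8 - 4 = -12)
(44 + o(1, 7))**2 = (44 - 12)**2 = 32**2 = 1024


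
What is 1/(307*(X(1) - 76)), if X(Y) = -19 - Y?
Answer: -1/29472 ≈ -3.3931e-5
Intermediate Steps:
1/(307*(X(1) - 76)) = 1/(307*((-19 - 1*1) - 76)) = 1/(307*((-19 - 1) - 76)) = 1/(307*(-20 - 76)) = 1/(307*(-96)) = 1/(-29472) = -1/29472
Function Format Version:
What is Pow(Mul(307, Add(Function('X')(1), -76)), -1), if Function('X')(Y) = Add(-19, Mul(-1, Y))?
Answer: Rational(-1, 29472) ≈ -3.3931e-5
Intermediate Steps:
Pow(Mul(307, Add(Function('X')(1), -76)), -1) = Pow(Mul(307, Add(Add(-19, Mul(-1, 1)), -76)), -1) = Pow(Mul(307, Add(Add(-19, -1), -76)), -1) = Pow(Mul(307, Add(-20, -76)), -1) = Pow(Mul(307, -96), -1) = Pow(-29472, -1) = Rational(-1, 29472)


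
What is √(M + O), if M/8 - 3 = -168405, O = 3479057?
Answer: √2131841 ≈ 1460.1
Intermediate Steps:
M = -1347216 (M = 24 + 8*(-168405) = 24 - 1347240 = -1347216)
√(M + O) = √(-1347216 + 3479057) = √2131841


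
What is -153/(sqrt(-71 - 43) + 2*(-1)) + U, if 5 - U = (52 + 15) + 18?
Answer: -4567/59 + 153*I*sqrt(114)/118 ≈ -77.407 + 13.844*I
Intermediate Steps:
U = -80 (U = 5 - ((52 + 15) + 18) = 5 - (67 + 18) = 5 - 1*85 = 5 - 85 = -80)
-153/(sqrt(-71 - 43) + 2*(-1)) + U = -153/(sqrt(-71 - 43) + 2*(-1)) - 80 = -153/(sqrt(-114) - 2) - 80 = -153/(I*sqrt(114) - 2) - 80 = -153/(-2 + I*sqrt(114)) - 80 = -80 - 153/(-2 + I*sqrt(114))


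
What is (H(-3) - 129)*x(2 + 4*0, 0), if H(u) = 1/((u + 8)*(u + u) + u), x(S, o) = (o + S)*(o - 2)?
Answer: 17032/33 ≈ 516.12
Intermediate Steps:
x(S, o) = (-2 + o)*(S + o) (x(S, o) = (S + o)*(-2 + o) = (-2 + o)*(S + o))
H(u) = 1/(u + 2*u*(8 + u)) (H(u) = 1/((8 + u)*(2*u) + u) = 1/(2*u*(8 + u) + u) = 1/(u + 2*u*(8 + u)))
(H(-3) - 129)*x(2 + 4*0, 0) = (1/((-3)*(17 + 2*(-3))) - 129)*(0² - 2*(2 + 4*0) - 2*0 + (2 + 4*0)*0) = (-1/(3*(17 - 6)) - 129)*(0 - 2*(2 + 0) + 0 + (2 + 0)*0) = (-⅓/11 - 129)*(0 - 2*2 + 0 + 2*0) = (-⅓*1/11 - 129)*(0 - 4 + 0 + 0) = (-1/33 - 129)*(-4) = -4258/33*(-4) = 17032/33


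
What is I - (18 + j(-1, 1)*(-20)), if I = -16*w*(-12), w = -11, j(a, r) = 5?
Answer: -2030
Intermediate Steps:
I = -2112 (I = -16*(-11)*(-12) = 176*(-12) = -2112)
I - (18 + j(-1, 1)*(-20)) = -2112 - (18 + 5*(-20)) = -2112 - (18 - 100) = -2112 - 1*(-82) = -2112 + 82 = -2030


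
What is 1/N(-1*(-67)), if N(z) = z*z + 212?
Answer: 1/4701 ≈ 0.00021272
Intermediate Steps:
N(z) = 212 + z² (N(z) = z² + 212 = 212 + z²)
1/N(-1*(-67)) = 1/(212 + (-1*(-67))²) = 1/(212 + 67²) = 1/(212 + 4489) = 1/4701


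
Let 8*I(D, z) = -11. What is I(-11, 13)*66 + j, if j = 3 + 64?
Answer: -95/4 ≈ -23.750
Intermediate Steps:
I(D, z) = -11/8 (I(D, z) = (⅛)*(-11) = -11/8)
j = 67
I(-11, 13)*66 + j = -11/8*66 + 67 = -363/4 + 67 = -95/4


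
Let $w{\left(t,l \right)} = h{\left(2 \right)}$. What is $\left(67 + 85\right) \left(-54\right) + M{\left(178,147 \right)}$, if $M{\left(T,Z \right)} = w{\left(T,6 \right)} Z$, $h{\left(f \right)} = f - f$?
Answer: $-8208$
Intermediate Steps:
$h{\left(f \right)} = 0$
$w{\left(t,l \right)} = 0$
$M{\left(T,Z \right)} = 0$ ($M{\left(T,Z \right)} = 0 Z = 0$)
$\left(67 + 85\right) \left(-54\right) + M{\left(178,147 \right)} = \left(67 + 85\right) \left(-54\right) + 0 = 152 \left(-54\right) + 0 = -8208 + 0 = -8208$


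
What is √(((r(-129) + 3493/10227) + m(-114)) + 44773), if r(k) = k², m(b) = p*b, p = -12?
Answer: √134010226461/1461 ≈ 250.56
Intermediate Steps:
m(b) = -12*b
√(((r(-129) + 3493/10227) + m(-114)) + 44773) = √((((-129)² + 3493/10227) - 12*(-114)) + 44773) = √(((16641 + 3493*(1/10227)) + 1368) + 44773) = √(((16641 + 499/1461) + 1368) + 44773) = √((24313000/1461 + 1368) + 44773) = √(26311648/1461 + 44773) = √(91725001/1461) = √134010226461/1461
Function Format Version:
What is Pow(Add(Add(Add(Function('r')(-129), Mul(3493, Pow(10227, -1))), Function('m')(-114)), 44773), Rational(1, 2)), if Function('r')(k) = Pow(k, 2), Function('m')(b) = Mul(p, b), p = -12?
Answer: Mul(Rational(1, 1461), Pow(134010226461, Rational(1, 2))) ≈ 250.56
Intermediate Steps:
Function('m')(b) = Mul(-12, b)
Pow(Add(Add(Add(Function('r')(-129), Mul(3493, Pow(10227, -1))), Function('m')(-114)), 44773), Rational(1, 2)) = Pow(Add(Add(Add(Pow(-129, 2), Mul(3493, Pow(10227, -1))), Mul(-12, -114)), 44773), Rational(1, 2)) = Pow(Add(Add(Add(16641, Mul(3493, Rational(1, 10227))), 1368), 44773), Rational(1, 2)) = Pow(Add(Add(Add(16641, Rational(499, 1461)), 1368), 44773), Rational(1, 2)) = Pow(Add(Add(Rational(24313000, 1461), 1368), 44773), Rational(1, 2)) = Pow(Add(Rational(26311648, 1461), 44773), Rational(1, 2)) = Pow(Rational(91725001, 1461), Rational(1, 2)) = Mul(Rational(1, 1461), Pow(134010226461, Rational(1, 2)))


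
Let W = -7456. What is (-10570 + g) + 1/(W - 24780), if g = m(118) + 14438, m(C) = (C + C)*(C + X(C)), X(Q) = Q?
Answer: 1920105103/32236 ≈ 59564.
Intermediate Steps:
m(C) = 4*C² (m(C) = (C + C)*(C + C) = (2*C)*(2*C) = 4*C²)
g = 70134 (g = 4*118² + 14438 = 4*13924 + 14438 = 55696 + 14438 = 70134)
(-10570 + g) + 1/(W - 24780) = (-10570 + 70134) + 1/(-7456 - 24780) = 59564 + 1/(-32236) = 59564 - 1/32236 = 1920105103/32236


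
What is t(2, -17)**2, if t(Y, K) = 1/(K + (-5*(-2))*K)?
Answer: 1/34969 ≈ 2.8597e-5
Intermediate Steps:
t(Y, K) = 1/(11*K) (t(Y, K) = 1/(K + 10*K) = 1/(11*K))
t(2, -17)**2 = ((1/11)/(-17))**2 = ((1/11)*(-1/17))**2 = (-1/187)**2 = 1/34969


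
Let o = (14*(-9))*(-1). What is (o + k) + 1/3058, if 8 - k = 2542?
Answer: -7363663/3058 ≈ -2408.0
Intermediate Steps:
k = -2534 (k = 8 - 1*2542 = 8 - 2542 = -2534)
o = 126 (o = -126*(-1) = 126)
(o + k) + 1/3058 = (126 - 2534) + 1/3058 = -2408 + 1/3058 = -7363663/3058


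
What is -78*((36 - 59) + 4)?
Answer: 1482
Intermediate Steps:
-78*((36 - 59) + 4) = -78*(-23 + 4) = -78*(-19) = 1482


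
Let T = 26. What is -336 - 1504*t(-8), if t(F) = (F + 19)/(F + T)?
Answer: -11296/9 ≈ -1255.1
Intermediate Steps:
t(F) = (19 + F)/(26 + F) (t(F) = (F + 19)/(F + 26) = (19 + F)/(26 + F))
-336 - 1504*t(-8) = -336 - 1504*(19 - 8)/(26 - 8) = -336 - 1504*11/18 = -336 - 8272/9 = -11296/9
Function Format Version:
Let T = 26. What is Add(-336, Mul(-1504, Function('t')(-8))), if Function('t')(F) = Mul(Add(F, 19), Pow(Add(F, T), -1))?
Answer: Rational(-11296, 9) ≈ -1255.1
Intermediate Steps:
Function('t')(F) = Mul(Pow(Add(26, F), -1), Add(19, F)) (Function('t')(F) = Mul(Add(F, 19), Pow(Add(F, 26), -1)) = Mul(Add(19, F), Pow(Add(26, F), -1)) = Mul(Pow(Add(26, F), -1), Add(19, F)))
Add(-336, Mul(-1504, Function('t')(-8))) = Add(-336, Mul(-1504, Mul(Pow(Add(26, -8), -1), Add(19, -8)))) = Add(-336, Mul(-1504, Mul(Pow(18, -1), 11))) = Add(-336, Mul(-1504, Mul(Rational(1, 18), 11))) = Add(-336, Mul(-1504, Rational(11, 18))) = Add(-336, Rational(-8272, 9)) = Rational(-11296, 9)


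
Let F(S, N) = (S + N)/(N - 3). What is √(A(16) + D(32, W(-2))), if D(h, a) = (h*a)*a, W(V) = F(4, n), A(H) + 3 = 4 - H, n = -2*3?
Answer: I*√1087/9 ≈ 3.6633*I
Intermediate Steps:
n = -6
F(S, N) = (N + S)/(-3 + N)
A(H) = 1 - H (A(H) = -3 + (4 - H) = 1 - H)
W(V) = 2/9 (W(V) = (-6 + 4)/(-3 - 6) = -2/(-9) = -⅑*(-2) = 2/9)
D(h, a) = h*a² (D(h, a) = (a*h)*a = h*a²)
√(A(16) + D(32, W(-2))) = √((1 - 1*16) + 32*(2/9)²) = √((1 - 16) + 32*(4/81)) = √(-15 + 128/81) = √(-1087/81) = I*√1087/9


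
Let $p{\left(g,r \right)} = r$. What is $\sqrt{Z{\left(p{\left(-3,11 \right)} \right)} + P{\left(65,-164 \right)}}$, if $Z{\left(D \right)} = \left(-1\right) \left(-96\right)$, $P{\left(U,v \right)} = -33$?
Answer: $3 \sqrt{7} \approx 7.9373$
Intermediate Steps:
$Z{\left(D \right)} = 96$
$\sqrt{Z{\left(p{\left(-3,11 \right)} \right)} + P{\left(65,-164 \right)}} = \sqrt{96 - 33} = \sqrt{63} = 3 \sqrt{7}$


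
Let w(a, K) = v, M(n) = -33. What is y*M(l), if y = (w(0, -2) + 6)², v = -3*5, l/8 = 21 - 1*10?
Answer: -2673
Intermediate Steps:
l = 88 (l = 8*(21 - 1*10) = 8*(21 - 10) = 8*11 = 88)
v = -15
w(a, K) = -15
y = 81 (y = (-15 + 6)² = (-9)² = 81)
y*M(l) = 81*(-33) = -2673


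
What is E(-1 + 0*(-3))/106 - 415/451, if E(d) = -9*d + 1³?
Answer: -19740/23903 ≈ -0.82584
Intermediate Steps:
E(d) = 1 - 9*d (E(d) = -9*d + 1 = 1 - 9*d)
E(-1 + 0*(-3))/106 - 415/451 = (1 - 9*(-1 + 0*(-3)))/106 - 415/451 = (1 - 9*(-1 + 0))*(1/106) - 415*1/451 = (1 - 9*(-1))*(1/106) - 415/451 = (1 + 9)*(1/106) - 415/451 = 10*(1/106) - 415/451 = 5/53 - 415/451 = -19740/23903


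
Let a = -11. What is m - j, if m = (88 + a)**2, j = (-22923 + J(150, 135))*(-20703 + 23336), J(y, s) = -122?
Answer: 60683414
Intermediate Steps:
j = -60677485 (j = (-22923 - 122)*(-20703 + 23336) = -23045*2633 = -60677485)
m = 5929 (m = (88 - 11)**2 = 77**2 = 5929)
m - j = 5929 - 1*(-60677485) = 5929 + 60677485 = 60683414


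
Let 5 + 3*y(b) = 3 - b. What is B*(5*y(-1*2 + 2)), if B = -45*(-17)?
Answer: -2550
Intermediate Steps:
y(b) = -⅔ - b/3 (y(b) = -5/3 + (3 - b)/3 = -5/3 + (1 - b/3) = -⅔ - b/3)
B = 765
B*(5*y(-1*2 + 2)) = 765*(5*(-⅔ - (-1*2 + 2)/3)) = 765*(5*(-⅔ - (-2 + 2)/3)) = 765*(5*(-⅔ - ⅓*0)) = 765*(5*(-⅔ + 0)) = 765*(5*(-⅔)) = 765*(-10/3) = -2550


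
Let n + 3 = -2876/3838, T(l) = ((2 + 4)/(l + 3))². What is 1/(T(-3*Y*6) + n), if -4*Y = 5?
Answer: -554591/2048651 ≈ -0.27071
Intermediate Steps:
Y = -5/4 (Y = -¼*5 = -5/4 ≈ -1.2500)
T(l) = 36/(3 + l)² (T(l) = (6/(3 + l))² = 36/(3 + l)²)
n = -7195/1919 (n = -3 - 2876/3838 = -3 - 2876*1/3838 = -3 - 1438/1919 = -7195/1919 ≈ -3.7493)
1/(T(-3*Y*6) + n) = 1/(36/(3 - 3*(-5/4)*6)² - 7195/1919) = 1/(36/(3 + (15/4)*6)² - 7195/1919) = 1/(36/(3 + 45/2)² - 7195/1919) = 1/(36/(51/2)² - 7195/1919) = 1/(36*(4/2601) - 7195/1919) = 1/(16/289 - 7195/1919) = 1/(-2048651/554591) = -554591/2048651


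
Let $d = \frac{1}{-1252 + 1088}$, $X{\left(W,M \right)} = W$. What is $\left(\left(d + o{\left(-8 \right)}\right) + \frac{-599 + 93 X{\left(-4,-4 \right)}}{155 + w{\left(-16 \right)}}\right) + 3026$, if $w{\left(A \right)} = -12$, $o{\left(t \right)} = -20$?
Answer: $\frac{70337325}{23452} \approx 2999.2$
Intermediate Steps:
$d = - \frac{1}{164}$ ($d = \frac{1}{-164} = - \frac{1}{164} \approx -0.0060976$)
$\left(\left(d + o{\left(-8 \right)}\right) + \frac{-599 + 93 X{\left(-4,-4 \right)}}{155 + w{\left(-16 \right)}}\right) + 3026 = \left(\left(- \frac{1}{164} - 20\right) + \frac{-599 + 93 \left(-4\right)}{155 - 12}\right) + 3026 = \left(- \frac{3281}{164} + \frac{-599 - 372}{143}\right) + 3026 = \left(- \frac{3281}{164} - \frac{971}{143}\right) + 3026 = - \frac{628427}{23452} + 3026 = \frac{70337325}{23452}$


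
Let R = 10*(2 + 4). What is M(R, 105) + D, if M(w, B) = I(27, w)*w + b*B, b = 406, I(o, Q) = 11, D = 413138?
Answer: 456428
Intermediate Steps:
R = 60 (R = 10*6 = 60)
M(w, B) = 11*w + 406*B
M(R, 105) + D = (11*60 + 406*105) + 413138 = (660 + 42630) + 413138 = 43290 + 413138 = 456428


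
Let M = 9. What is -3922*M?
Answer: -35298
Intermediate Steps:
-3922*M = -3922*9 = -35298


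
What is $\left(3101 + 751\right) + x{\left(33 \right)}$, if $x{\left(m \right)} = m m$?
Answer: $4941$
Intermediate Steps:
$x{\left(m \right)} = m^{2}$
$\left(3101 + 751\right) + x{\left(33 \right)} = \left(3101 + 751\right) + 33^{2} = 3852 + 1089 = 4941$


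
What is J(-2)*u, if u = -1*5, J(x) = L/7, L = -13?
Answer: 65/7 ≈ 9.2857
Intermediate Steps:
J(x) = -13/7
u = -5
J(-2)*u = -13/7*(-5) = 65/7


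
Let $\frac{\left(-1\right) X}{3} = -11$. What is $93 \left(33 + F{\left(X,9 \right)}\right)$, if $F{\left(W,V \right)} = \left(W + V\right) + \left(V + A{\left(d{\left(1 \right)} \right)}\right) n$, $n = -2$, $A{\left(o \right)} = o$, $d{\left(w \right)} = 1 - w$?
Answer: $5301$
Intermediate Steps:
$X = 33$ ($X = \left(-3\right) \left(-11\right) = 33$)
$F{\left(W,V \right)} = W - V$ ($F{\left(W,V \right)} = \left(W + V\right) + \left(V + \left(1 - 1\right)\right) \left(-2\right) = \left(V + W\right) + \left(V + \left(1 - 1\right)\right) \left(-2\right) = \left(V + W\right) + \left(V + 0\right) \left(-2\right) = \left(V + W\right) + V \left(-2\right) = \left(V + W\right) - 2 V = W - V$)
$93 \left(33 + F{\left(X,9 \right)}\right) = 93 \left(33 + \left(33 - 9\right)\right) = 93 \left(33 + 24\right) = 93 \cdot 57 = 5301$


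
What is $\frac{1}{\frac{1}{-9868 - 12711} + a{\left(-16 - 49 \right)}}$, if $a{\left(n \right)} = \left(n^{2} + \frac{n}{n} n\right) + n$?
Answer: $\frac{22579}{92461004} \approx 0.0002442$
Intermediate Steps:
$a{\left(n \right)} = n^{2} + 2 n$ ($a{\left(n \right)} = \left(n^{2} + 1 n\right) + n = \left(n^{2} + n\right) + n = \left(n + n^{2}\right) + n = n^{2} + 2 n$)
$\frac{1}{\frac{1}{-9868 - 12711} + a{\left(-16 - 49 \right)}} = \frac{1}{\frac{1}{-9868 - 12711} + \left(-16 - 49\right) \left(2 - 65\right)} = \frac{1}{\frac{1}{-22579} - 65 \left(2 - 65\right)} = \frac{1}{- \frac{1}{22579} - -4095} = \frac{1}{- \frac{1}{22579} + 4095} = \frac{1}{\frac{92461004}{22579}} = \frac{22579}{92461004}$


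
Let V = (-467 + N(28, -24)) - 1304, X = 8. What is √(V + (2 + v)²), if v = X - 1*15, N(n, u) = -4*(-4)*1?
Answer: I*√1730 ≈ 41.593*I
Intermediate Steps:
N(n, u) = 16 (N(n, u) = 16*1 = 16)
v = -7 (v = 8 - 1*15 = 8 - 15 = -7)
V = -1755 (V = (-467 + 16) - 1304 = -451 - 1304 = -1755)
√(V + (2 + v)²) = √(-1755 + (2 - 7)²) = √(-1755 + (-5)²) = √(-1755 + 25) = √(-1730) = I*√1730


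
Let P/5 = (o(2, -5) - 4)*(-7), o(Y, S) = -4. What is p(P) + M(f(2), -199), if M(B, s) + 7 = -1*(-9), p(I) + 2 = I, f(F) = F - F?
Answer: 280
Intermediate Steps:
P = 280 (P = 5*((-4 - 4)*(-7)) = 5*(-8*(-7)) = 5*56 = 280)
f(F) = 0
p(I) = -2 + I
M(B, s) = 2 (M(B, s) = -7 - 1*(-9) = -7 + 9 = 2)
p(P) + M(f(2), -199) = (-2 + 280) + 2 = 278 + 2 = 280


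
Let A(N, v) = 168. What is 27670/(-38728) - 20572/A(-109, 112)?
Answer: -50085061/406644 ≈ -123.17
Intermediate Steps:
27670/(-38728) - 20572/A(-109, 112) = 27670/(-38728) - 20572/168 = 27670*(-1/38728) - 20572*1/168 = -13835/19364 - 5143/42 = -50085061/406644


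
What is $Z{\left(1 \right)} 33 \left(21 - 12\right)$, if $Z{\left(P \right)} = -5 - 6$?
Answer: $-3267$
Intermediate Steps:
$Z{\left(P \right)} = -11$ ($Z{\left(P \right)} = -5 - 6 = -11$)
$Z{\left(1 \right)} 33 \left(21 - 12\right) = \left(-11\right) 33 \left(21 - 12\right) = \left(-363\right) 9 = -3267$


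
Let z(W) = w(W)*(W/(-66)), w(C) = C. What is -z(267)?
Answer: 23763/22 ≈ 1080.1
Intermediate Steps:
z(W) = -W²/66 (z(W) = W*(W/(-66)) = W*(W*(-1/66)) = W*(-W/66) = -W²/66)
-z(267) = -(-1)*267²/66 = -(-1)*71289/66 = -1*(-23763/22) = 23763/22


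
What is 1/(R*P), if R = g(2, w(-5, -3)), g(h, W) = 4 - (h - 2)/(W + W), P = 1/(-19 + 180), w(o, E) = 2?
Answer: 161/4 ≈ 40.250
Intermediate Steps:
P = 1/161 ≈ 0.0062112
g(h, W) = 4 - (-2 + h)/(2*W)
R = 4 (R = (1/2)*(2 - 1*2 + 8*2)/2 = (1/2)*(1/2)*(2 - 2 + 16) = (1/2)*(1/2)*16 = 4)
1/(R*P) = 1/(4*(1/161)) = 1/(4/161) = 161/4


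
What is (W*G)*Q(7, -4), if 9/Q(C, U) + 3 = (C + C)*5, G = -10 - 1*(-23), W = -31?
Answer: -3627/67 ≈ -54.134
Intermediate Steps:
G = 13 (G = -10 + 23 = 13)
Q(C, U) = 9/(-3 + 10*C) (Q(C, U) = 9/(-3 + (C + C)*5) = 9/(-3 + (2*C)*5) = 9/(-3 + 10*C))
(W*G)*Q(7, -4) = (-31*13)*(9/(-3 + 10*7)) = -3627/(-3 + 70) = -3627/67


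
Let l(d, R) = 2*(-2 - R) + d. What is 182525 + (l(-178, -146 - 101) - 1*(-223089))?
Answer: 405926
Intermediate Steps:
l(d, R) = -4 + d - 2*R (l(d, R) = (-4 - 2*R) + d = -4 + d - 2*R)
182525 + (l(-178, -146 - 101) - 1*(-223089)) = 182525 + ((-4 - 178 - 2*(-146 - 101)) - 1*(-223089)) = 182525 + ((-4 - 178 - 2*(-247)) + 223089) = 182525 + ((-4 - 178 + 494) + 223089) = 182525 + (312 + 223089) = 182525 + 223401 = 405926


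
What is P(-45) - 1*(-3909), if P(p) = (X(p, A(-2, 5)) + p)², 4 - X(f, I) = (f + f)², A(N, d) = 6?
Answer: 66279790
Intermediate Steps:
X(f, I) = 4 - 4*f² (X(f, I) = 4 - (f + f)² = 4 - (2*f)² = 4 - 4*f²)
P(p) = (4 + p - 4*p²)² (P(p) = ((4 - 4*p²) + p)² = (4 + p - 4*p²)²)
P(-45) - 1*(-3909) = (4 - 45 - 4*(-45)²)² - 1*(-3909) = (4 - 45 - 4*2025)² + 3909 = (4 - 45 - 8100)² + 3909 = (-8141)² + 3909 = 66275881 + 3909 = 66279790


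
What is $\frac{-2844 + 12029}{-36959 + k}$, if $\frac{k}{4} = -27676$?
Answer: $- \frac{9185}{147663} \approx -0.062202$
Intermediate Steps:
$k = -110704$ ($k = 4 \left(-27676\right) = -110704$)
$\frac{-2844 + 12029}{-36959 + k} = \frac{-2844 + 12029}{-36959 - 110704} = \frac{9185}{-147663} = 9185 \left(- \frac{1}{147663}\right) = - \frac{9185}{147663}$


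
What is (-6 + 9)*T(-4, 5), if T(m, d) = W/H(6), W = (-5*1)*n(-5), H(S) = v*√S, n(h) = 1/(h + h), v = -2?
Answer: -√6/8 ≈ -0.30619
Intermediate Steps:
n(h) = 1/(2*h)
H(S) = -2*√S
W = ½ (W = (-5*1)*((½)/(-5)) = -5*(-1)/(2*5) = -5*(-⅒) = ½ ≈ 0.50000)
T(m, d) = -√6/24 (T(m, d) = 1/(2*((-2*√6))) = (-√6/12)/2 = -√6/24)
(-6 + 9)*T(-4, 5) = (-6 + 9)*(-√6/24) = 3*(-√6/24) = -√6/8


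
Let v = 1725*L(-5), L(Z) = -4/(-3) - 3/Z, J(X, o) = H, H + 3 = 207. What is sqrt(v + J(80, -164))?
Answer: sqrt(3539) ≈ 59.490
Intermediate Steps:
H = 204 (H = -3 + 207 = 204)
J(X, o) = 204
L(Z) = 4/3 - 3/Z (L(Z) = -4*(-1/3) - 3/Z = 4/3 - 3/Z)
v = 3335 (v = 1725*(4/3 - 3/(-5)) = 1725*(4/3 - 3*(-1/5)) = 1725*(4/3 + 3/5) = 1725*(29/15) = 3335)
sqrt(v + J(80, -164)) = sqrt(3335 + 204) = sqrt(3539)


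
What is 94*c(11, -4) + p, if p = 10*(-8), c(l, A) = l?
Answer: 954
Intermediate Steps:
p = -80
94*c(11, -4) + p = 94*11 - 80 = 1034 - 80 = 954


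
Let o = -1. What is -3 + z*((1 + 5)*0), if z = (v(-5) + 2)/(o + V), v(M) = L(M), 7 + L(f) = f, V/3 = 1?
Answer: -3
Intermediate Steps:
V = 3 (V = 3*1 = 3)
L(f) = -7 + f
v(M) = -7 + M
z = -5 (z = ((-7 - 5) + 2)/(-1 + 3) = (-12 + 2)/2 = -10*½ = -5)
-3 + z*((1 + 5)*0) = -3 - 5*(1 + 5)*0 = -3 - 30*0 = -3 - 5*0 = -3 + 0 = -3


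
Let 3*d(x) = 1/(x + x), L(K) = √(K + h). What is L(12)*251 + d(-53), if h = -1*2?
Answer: -1/318 + 251*√10 ≈ 793.73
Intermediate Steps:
h = -2
L(K) = √(-2 + K) (L(K) = √(K - 2) = √(-2 + K))
d(x) = 1/(6*x) (d(x) = 1/(3*(x + x)) = 1/(3*((2*x))) = (1/(2*x))/3 = 1/(6*x))
L(12)*251 + d(-53) = √(-2 + 12)*251 + (⅙)/(-53) = √10*251 + (⅙)*(-1/53) = 251*√10 - 1/318 = -1/318 + 251*√10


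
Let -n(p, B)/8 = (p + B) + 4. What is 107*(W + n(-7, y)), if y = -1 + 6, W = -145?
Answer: -17227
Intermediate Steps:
y = 5
n(p, B) = -32 - 8*B - 8*p (n(p, B) = -8*((p + B) + 4) = -8*((B + p) + 4) = -8*(4 + B + p) = -32 - 8*B - 8*p)
107*(W + n(-7, y)) = 107*(-145 + (-32 - 8*5 - 8*(-7))) = 107*(-145 + (-32 - 40 + 56)) = 107*(-145 - 16) = 107*(-161) = -17227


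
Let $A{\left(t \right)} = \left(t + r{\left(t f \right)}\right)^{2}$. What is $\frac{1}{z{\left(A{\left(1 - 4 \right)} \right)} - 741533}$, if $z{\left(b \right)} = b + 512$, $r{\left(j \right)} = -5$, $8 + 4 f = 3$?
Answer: $- \frac{1}{740957} \approx -1.3496 \cdot 10^{-6}$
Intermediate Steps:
$f = - \frac{5}{4}$ ($f = -2 + \frac{1}{4} \cdot 3 = -2 + \frac{3}{4} = - \frac{5}{4} \approx -1.25$)
$A{\left(t \right)} = \left(-5 + t\right)^{2}$ ($A{\left(t \right)} = \left(t - 5\right)^{2} = \left(-5 + t\right)^{2}$)
$z{\left(b \right)} = 512 + b$
$\frac{1}{z{\left(A{\left(1 - 4 \right)} \right)} - 741533} = \frac{1}{\left(512 + \left(-5 + \left(1 - 4\right)\right)^{2}\right) - 741533} = \frac{1}{\left(512 + \left(-5 - 3\right)^{2}\right) - 741533} = \frac{1}{\left(512 + \left(-8\right)^{2}\right) - 741533} = \frac{1}{\left(512 + 64\right) - 741533} = \frac{1}{576 - 741533} = \frac{1}{-740957} = - \frac{1}{740957}$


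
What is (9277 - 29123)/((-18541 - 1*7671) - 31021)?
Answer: 19846/57233 ≈ 0.34676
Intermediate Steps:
(9277 - 29123)/((-18541 - 1*7671) - 31021) = -19846/((-18541 - 7671) - 31021) = -19846/(-26212 - 31021) = -19846/(-57233) = -19846*(-1/57233) = 19846/57233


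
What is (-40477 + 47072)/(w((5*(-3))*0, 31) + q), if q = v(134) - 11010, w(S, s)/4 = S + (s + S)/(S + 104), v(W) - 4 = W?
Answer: -171470/282641 ≈ -0.60667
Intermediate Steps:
v(W) = 4 + W
w(S, s) = 4*S + 4*(S + s)/(104 + S) (w(S, s) = 4*(S + (s + S)/(S + 104)) = 4*(S + (S + s)/(104 + S)) = 4*S + 4*(S + s)/(104 + S))
q = -10872 (q = (4 + 134) - 11010 = 138 - 11010 = -10872)
(-40477 + 47072)/(w((5*(-3))*0, 31) + q) = (-40477 + 47072)/(4*(31 + ((5*(-3))*0)² + 105*((5*(-3))*0))/(104 + (5*(-3))*0) - 10872) = 6595/(4*(31 + (-15*0)² + 105*(-15*0))/(104 - 15*0) - 10872) = 6595/(4*(31 + 0² + 105*0)/(104 + 0) - 10872) = 6595/(4*(31 + 0 + 0)/104 - 10872) = 6595/(4*(1/104)*31 - 10872) = 6595/(31/26 - 10872) = 6595/(-282641/26) = 6595*(-26/282641) = -171470/282641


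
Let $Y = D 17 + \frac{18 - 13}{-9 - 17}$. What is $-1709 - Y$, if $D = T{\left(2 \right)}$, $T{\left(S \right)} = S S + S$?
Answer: $- \frac{47081}{26} \approx -1810.8$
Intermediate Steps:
$T{\left(S \right)} = S + S^{2}$ ($T{\left(S \right)} = S^{2} + S = S + S^{2}$)
$D = 6$ ($D = 2 \left(1 + 2\right) = 2 \cdot 3 = 6$)
$Y = \frac{2647}{26}$ ($Y = 6 \cdot 17 + \frac{18 - 13}{-9 - 17} = 102 + \frac{5}{-26} = 102 + 5 \left(- \frac{1}{26}\right) = 102 - \frac{5}{26} = \frac{2647}{26} \approx 101.81$)
$-1709 - Y = -1709 - \frac{2647}{26} = - \frac{47081}{26}$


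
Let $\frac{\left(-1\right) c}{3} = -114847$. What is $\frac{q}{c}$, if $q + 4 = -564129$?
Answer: $- \frac{564133}{344541} \approx -1.6373$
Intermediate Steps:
$q = -564133$ ($q = -4 - 564129 = -564133$)
$c = 344541$ ($c = \left(-3\right) \left(-114847\right) = 344541$)
$\frac{q}{c} = - \frac{564133}{344541}$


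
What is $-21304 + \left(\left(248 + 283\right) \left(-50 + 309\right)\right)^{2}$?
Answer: $18914204537$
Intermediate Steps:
$-21304 + \left(\left(248 + 283\right) \left(-50 + 309\right)\right)^{2} = -21304 + \left(531 \cdot 259\right)^{2} = -21304 + 137529^{2} = -21304 + 18914225841 = 18914204537$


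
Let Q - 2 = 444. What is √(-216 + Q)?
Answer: √230 ≈ 15.166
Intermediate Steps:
Q = 446 (Q = 2 + 444 = 446)
√(-216 + Q) = √(-216 + 446) = √230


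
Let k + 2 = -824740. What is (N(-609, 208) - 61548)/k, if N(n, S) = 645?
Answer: 6767/91638 ≈ 0.073845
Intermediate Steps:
k = -824742 (k = -2 - 824740 = -824742)
(N(-609, 208) - 61548)/k = (645 - 61548)/(-824742) = -60903*(-1/824742) = 6767/91638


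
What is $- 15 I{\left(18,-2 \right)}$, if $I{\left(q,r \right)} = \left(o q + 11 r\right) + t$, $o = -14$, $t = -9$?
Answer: $4245$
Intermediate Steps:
$I{\left(q,r \right)} = -9 - 14 q + 11 r$ ($I{\left(q,r \right)} = \left(- 14 q + 11 r\right) - 9 = -9 - 14 q + 11 r$)
$- 15 I{\left(18,-2 \right)} = - 15 \left(-9 - 252 + 11 \left(-2\right)\right) = - 15 \left(-9 - 252 - 22\right) = \left(-15\right) \left(-283\right) = 4245$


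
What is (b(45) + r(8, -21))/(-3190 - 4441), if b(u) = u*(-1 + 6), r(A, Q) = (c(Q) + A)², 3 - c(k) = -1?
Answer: -369/7631 ≈ -0.048355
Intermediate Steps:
c(k) = 4 (c(k) = 3 - 1*(-1) = 3 + 1 = 4)
r(A, Q) = (4 + A)²
b(u) = 5*u (b(u) = u*5 = 5*u)
(b(45) + r(8, -21))/(-3190 - 4441) = (5*45 + (4 + 8)²)/(-3190 - 4441) = (225 + 12²)/(-7631) = (225 + 144)*(-1/7631) = 369*(-1/7631) = -369/7631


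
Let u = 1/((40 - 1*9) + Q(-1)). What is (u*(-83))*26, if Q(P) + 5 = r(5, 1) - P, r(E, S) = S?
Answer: -1079/14 ≈ -77.071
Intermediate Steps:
Q(P) = -4 - P (Q(P) = -5 + (1 - P) = -4 - P)
u = 1/28 (u = 1/((40 - 1*9) + (-4 - 1*(-1))) = 1/((40 - 9) + (-4 + 1)) = 1/(31 - 3) = 1/28 ≈ 0.035714)
(u*(-83))*26 = ((1/28)*(-83))*26 = -83/28*26 = -1079/14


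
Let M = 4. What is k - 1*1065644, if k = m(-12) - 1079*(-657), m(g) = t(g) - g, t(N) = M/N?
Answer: -1070188/3 ≈ -3.5673e+5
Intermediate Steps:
t(N) = 4/N
m(g) = -g + 4/g (m(g) = 4/g - g = -g + 4/g)
k = 2126744/3 (k = (-1*(-12) + 4/(-12)) - 1079*(-657) = (12 + 4*(-1/12)) + 708903 = (12 - 1/3) + 708903 = 35/3 + 708903 = 2126744/3 ≈ 7.0892e+5)
k - 1*1065644 = 2126744/3 - 1*1065644 = 2126744/3 - 1065644 = -1070188/3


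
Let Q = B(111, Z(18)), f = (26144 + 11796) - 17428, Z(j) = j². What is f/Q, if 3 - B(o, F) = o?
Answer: -5128/27 ≈ -189.93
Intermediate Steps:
B(o, F) = 3 - o
f = 20512 (f = 37940 - 17428 = 20512)
Q = -108 (Q = 3 - 1*111 = 3 - 111 = -108)
f/Q = 20512/(-108) = 20512*(-1/108) = -5128/27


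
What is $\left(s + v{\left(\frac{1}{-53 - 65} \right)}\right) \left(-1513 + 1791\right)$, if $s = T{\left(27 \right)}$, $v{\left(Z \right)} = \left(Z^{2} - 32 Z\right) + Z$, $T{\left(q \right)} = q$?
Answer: $\frac{52765373}{6962} \approx 7579.1$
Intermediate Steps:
$v{\left(Z \right)} = Z^{2} - 31 Z$
$s = 27$
$\left(s + v{\left(\frac{1}{-53 - 65} \right)}\right) \left(-1513 + 1791\right) = \left(27 + \frac{-31 + \frac{1}{-53 - 65}}{-53 - 65}\right) \left(-1513 + 1791\right) = \left(27 + \frac{-31 + \frac{1}{-118}}{-118}\right) 278 = \left(27 - \frac{-31 - \frac{1}{118}}{118}\right) 278 = \left(27 - - \frac{3659}{13924}\right) 278 = \left(27 + \frac{3659}{13924}\right) 278 = \frac{379607}{13924} \cdot 278 = \frac{52765373}{6962}$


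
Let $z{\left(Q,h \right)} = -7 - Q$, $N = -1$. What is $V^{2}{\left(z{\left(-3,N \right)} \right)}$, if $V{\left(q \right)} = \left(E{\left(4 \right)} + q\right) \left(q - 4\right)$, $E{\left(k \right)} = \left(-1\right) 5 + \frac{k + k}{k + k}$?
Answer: $4096$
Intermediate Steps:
$E{\left(k \right)} = -4$ ($E{\left(k \right)} = -5 + \frac{2 k}{2 k} = -5 + 2 k \frac{1}{2 k} = -5 + 1 = -4$)
$V{\left(q \right)} = \left(-4 + q\right)^{2}$ ($V{\left(q \right)} = \left(-4 + q\right) \left(q - 4\right) = \left(-4 + q\right) \left(-4 + q\right) = \left(-4 + q\right)^{2}$)
$V^{2}{\left(z{\left(-3,N \right)} \right)} = \left(16 + \left(-7 - -3\right)^{2} - 8 \left(-7 - -3\right)\right)^{2} = \left(16 + \left(-7 + 3\right)^{2} - 8 \left(-7 + 3\right)\right)^{2} = \left(16 + \left(-4\right)^{2} - -32\right)^{2} = \left(16 + 16 + 32\right)^{2} = 64^{2} = 4096$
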